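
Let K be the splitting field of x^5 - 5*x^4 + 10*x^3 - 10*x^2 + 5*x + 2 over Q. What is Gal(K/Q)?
5T3: F_20

The polynomial f is an irreducible quintic over Q, so G = Gal(f/Q) is a transitive subgroup of S_5: one of C_5 (5T1, order 5), D_5 (5T2, order 10), F_20 (5T3, order 20), A_5 (5T4, order 60) or S_5 (5T5, order 120). The discriminant of f is 253125, which is not a perfect square, so G is not contained in A_5. The transitive groups of degree 5 not contained in A_5 are: F_20 (5T3, order 20), S_5 (5T5, order 120). By Dedekind's theorem, for a prime p not dividing disc(f) the degrees of the irreducible factors of f mod p form the cycle type of an element of G. Factoring f modulo the 18 such primes p <= 71 (skipping 3, 5, which divide the discriminant), each new pattern first appears at: mod 2: f = (x)(x^4 + x^3 + 1), pattern 4+1; mod 11: f = (x^5 + 6x^4 + 10x^3 + x^2 + 5x + 2), pattern 5; mod 19: f = (x + 9)(x^2 + 4)(x^2 + 5x + 18), pattern 2+2+1; mod 41: f = (x + 10)(x + 11)(x + 27)(x + 33)(x + 37), pattern 1+1+1+1+1. No other pattern occurs in this range, so the set of observed cycle types is {4+1, 5, 2+2+1, 1+1+1+1+1}. The candidates containing elements of all these cycle types are F_20 (5T3) of order 20, S_5 (5T5) of order 120; the others are excluded. The observed types are precisely the cycle types that occur in F_20 (5T3). Each of the other remaining candidates has further cycle types, and by the Chebotarev density theorem the matching factorization patterns would occur for a proportion of primes equal to their share of the group: S_5 (5T5) additionally contains elements of type 3+2, 3+1+1, 2+1+1+1 (50 of its 120 elements, about 42% of primes). None of the 18 primes tested shows any such pattern (for each of these groups the chance of that is below 10^-4), which rules them out. Hence G = F_20 (5T3), of order 20.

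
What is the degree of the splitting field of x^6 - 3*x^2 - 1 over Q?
The degree of the splitting field over Q equals the order of the Galois group, so first determine the group. The polynomial f is an irreducible sextic over Q, so G = Gal(f/Q) is one of the 16 transitive subgroups 6T1, ..., 6T16 of S_6. The discriminant of f is 419904 = 648^2, a perfect square, so G is contained in A_6. The transitive groups of degree 6 contained in A_6 are: A_4 (6T4, order 12), S_4 (6T7, order 24), (C_3 x C_3) : C_4 (6T10, order 36), PSL(2,5) (6T12, order 60), A_6 (6T15, order 360). By Dedekind's theorem, for a prime p not dividing disc(f) the degrees of the irreducible factors of f mod p form the cycle type of an element of G. Factoring f modulo the 33 such primes p <= 149 (skipping 2, 3, which divide the discriminant), each new pattern first appears at: mod 5: f = (x^3 + x^2 + 3x + 1)(x^3 + 4x^2 + 3x + 4), pattern 3+3; mod 17: f = (x + 2)(x + 15)(x^2 + 7)(x^2 + 14), pattern 2+2+1+1; mod 71: f = (x + 4)(x + 5)(x + 32)(x + 39)(x + 66)(x + 67), pattern 1+1+1+1+1+1. No other pattern occurs in this range, so the set of observed cycle types is {3+3, 2+2+1+1, 1+1+1+1+1+1}. The candidates containing elements of all these cycle types are A_4 (6T4) of order 12, S_4 (6T7) of order 24, (C_3 x C_3) : C_4 (6T10) of order 36, PSL(2,5) (6T12) of order 60, A_6 (6T15) of order 360; the others are excluded. The observed types are precisely the cycle types that occur in A_4 (6T4). Each of the other remaining candidates has further cycle types, and by the Chebotarev density theorem the matching factorization patterns would occur for a proportion of primes equal to their share of the group: S_4 (6T7) additionally contains elements of type 4+2 (6 of its 24 elements, about 25% of primes); (C_3 x C_3) : C_4 (6T10) additionally contains elements of type 4+2, 3+1+1+1 (22 of its 36 elements, about 61% of primes); PSL(2,5) (6T12) additionally contains elements of type 5+1 (24 of its 60 elements, about 40% of primes); A_6 (6T15) additionally contains elements of type 5+1, 4+2, 3+1+1+1 (274 of its 360 elements, about 76% of primes). None of the 33 primes tested shows any such pattern (for each of these groups the chance of that is below 10^-4), which rules them out. Hence G = A_4 (6T4), of order 12. The Galois group A_4 (6T4) has order 12, so the splitting field has degree 12 over Q.

12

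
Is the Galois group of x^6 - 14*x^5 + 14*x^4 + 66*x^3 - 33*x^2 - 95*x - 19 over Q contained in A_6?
Yes

The polynomial is irreducible of degree 6 over Q. Its discriminant is 1770264843169 = 1330513^2, a perfect square. A Galois group lies in the alternating group exactly when the discriminant is a square in Q, so the Galois group (PSL(2,5)) is contained in A_6.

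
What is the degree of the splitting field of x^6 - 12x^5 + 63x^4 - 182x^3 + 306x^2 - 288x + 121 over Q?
The degree of the splitting field over Q equals the order of the Galois group, so first determine the group. The polynomial f is an irreducible sextic over Q, so G = Gal(f/Q) is one of the 16 transitive subgroups 6T1, ..., 6T16 of S_6. The discriminant of f is -16003008, which is not a perfect square, so G is not contained in A_6. The transitive groups of degree 6 not contained in A_6 are: C_6 (6T1, order 6), S_3 (6T2, order 6), D_6 (6T3, order 12), C_3 x S_3 (6T5, order 18), A_4 x C_2 (6T6, order 24), S_4 (6T8, order 24), S_3 x S_3 (6T9, order 36), S_4 x C_2 (6T11, order 48), (S_3 x S_3) : C_2 (6T13, order 72), PGL(2,5) (6T14, order 120), S_6 (6T16, order 720). By Dedekind's theorem, for a prime p not dividing disc(f) the degrees of the irreducible factors of f mod p form the cycle type of an element of G. Factoring f modulo the 21 such primes p <= 89 (skipping 2, 3, 7, which divide the discriminant), each new pattern first appears at: mod 5: f = (x^6 + 3x^5 + 3x^4 + 3x^3 + x^2 + 2x + 1), pattern 6; mod 11: f = (x)(x^5 + 10x^4 + 8x^3 + 5x^2 + 9x + 9), pattern 5+1; mod 13: f = (x + 6)(x + 10)(x^4 + 11x^3 + 9x^2 + 2x + 7), pattern 4+1+1; mod 23: f = (x + 14)(x + 18)(x^2 + 11x + 14)(x^2 + 14x + 16), pattern 2+2+1+1; mod 43: f = (x^3 + 13x^2 + 20x + 27)(x^3 + 18x^2 + 24x + 22), pattern 3+3; mod 61: f = (x^2 + 10x + 35)(x^2 + 14x + 41)(x^2 + 25x + 40), pattern 2+2+2. No other pattern occurs in this range, so the set of observed cycle types is {6, 5+1, 4+1+1, 2+2+1+1, 3+3, 2+2+2}. The candidates containing elements of all these cycle types are PGL(2,5) (6T14) of order 120, S_6 (6T16) of order 720; the others are excluded. The observed types are precisely the cycle types that occur in PGL(2,5) (6T14) (apart from the identity). Each of the other remaining candidates has further cycle types, and by the Chebotarev density theorem the matching factorization patterns would occur for a proportion of primes equal to their share of the group: S_6 (6T16) additionally contains elements of type 4+2, 3+2+1, 3+1+1+1, 2+1+1+1+1 (265 of its 720 elements, about 37% of primes). None of the 21 primes tested shows any such pattern (for each of these groups the chance of that is below 10^-4), which rules them out. Hence G = PGL(2,5) (6T14), of order 120. The Galois group PGL(2,5) (6T14) has order 120, so the splitting field has degree 120 over Q.

120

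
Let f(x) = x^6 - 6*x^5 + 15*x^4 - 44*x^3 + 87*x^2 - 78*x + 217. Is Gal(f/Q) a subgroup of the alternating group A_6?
The polynomial is irreducible of degree 6 over Q. Its discriminant is -190210142896128, which is not a perfect square. A Galois group lies in the alternating group exactly when the discriminant is a square in Q, so the Galois group (C_3 x S_3) is not contained in A_6.

No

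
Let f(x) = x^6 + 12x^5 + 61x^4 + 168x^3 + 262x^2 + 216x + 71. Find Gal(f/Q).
The polynomial f is an irreducible sextic over Q, so G = Gal(f/Q) is one of the 16 transitive subgroups 6T1, ..., 6T16 of S_6. The discriminant of f is 153664 = 392^2, a perfect square, so G is contained in A_6. The transitive groups of degree 6 contained in A_6 are: A_4 (6T4, order 12), S_4 (6T7, order 24), (C_3 x C_3) : C_4 (6T10, order 36), PSL(2,5) (6T12, order 60), A_6 (6T15, order 360). By Dedekind's theorem, for a prime p not dividing disc(f) the degrees of the irreducible factors of f mod p form the cycle type of an element of G. Factoring f modulo the 33 such primes p <= 149 (skipping 2, 7, which divide the discriminant), each new pattern first appears at: mod 3: f = (x^3 + 2x + 1)(x^3 + 2x + 2), pattern 3+3; mod 13: f = (x + 8)(x + 9)(x^2 + 4x + 9)(x^2 + 4x + 10), pattern 2+2+1+1. No other pattern occurs in this range, so the set of observed cycle types is {3+3, 2+2+1+1}. The candidates containing elements of all these cycle types are A_4 (6T4) of order 12, S_4 (6T7) of order 24, (C_3 x C_3) : C_4 (6T10) of order 36, PSL(2,5) (6T12) of order 60, A_6 (6T15) of order 360; the others are excluded. The observed types are precisely the cycle types that occur in A_4 (6T4) (apart from the identity). Each of the other remaining candidates has further cycle types, and by the Chebotarev density theorem the matching factorization patterns would occur for a proportion of primes equal to their share of the group: S_4 (6T7) additionally contains elements of type 4+2 (6 of its 24 elements, about 25% of primes); (C_3 x C_3) : C_4 (6T10) additionally contains elements of type 4+2, 3+1+1+1 (22 of its 36 elements, about 61% of primes); PSL(2,5) (6T12) additionally contains elements of type 5+1 (24 of its 60 elements, about 40% of primes); A_6 (6T15) additionally contains elements of type 5+1, 4+2, 3+1+1+1 (274 of its 360 elements, about 76% of primes). None of the 33 primes tested shows any such pattern (for each of these groups the chance of that is below 10^-4), which rules them out. Hence G = A_4 (6T4), of order 12.

A_4, A_4 acting on 6 points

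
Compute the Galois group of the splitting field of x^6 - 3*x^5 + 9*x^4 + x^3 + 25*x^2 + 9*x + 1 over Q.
The polynomial f is an irreducible sextic over Q, so G = Gal(f/Q) is one of the 16 transitive subgroups 6T1, ..., 6T16 of S_6. The discriminant of f is -71252957167, which is not a perfect square, so G is not contained in A_6. The transitive groups of degree 6 not contained in A_6 are: C_6 (6T1, order 6), S_3 (6T2, order 6), D_6 (6T3, order 12), C_3 x S_3 (6T5, order 18), A_4 x C_2 (6T6, order 24), S_4 (6T8, order 24), S_3 x S_3 (6T9, order 36), S_4 x C_2 (6T11, order 48), (S_3 x S_3) : C_2 (6T13, order 72), PGL(2,5) (6T14, order 120), S_6 (6T16, order 720). By Dedekind's theorem, for a prime p not dividing disc(f) the degrees of the irreducible factors of f mod p form the cycle type of an element of G. Factoring f modulo the 37 such primes p <= 173 (skipping 7, 29, 71, which divide the discriminant), each new pattern first appears at: mod 2: f = (x^3 + x + 1)(x^3 + x^2 + 1), pattern 3+3; mod 3: f = (x^6 + x^3 + x^2 + 1), pattern 6; mod 13: f = (x^2 + 2x + 3)(x^2 + 10x + 1)(x^2 + 11x + 9), pattern 2+2+2; mod 43: f = (x + 12)(x + 18)(x + 28)(x + 32)(x + 37)(x + 42), pattern 1+1+1+1+1+1. No other pattern occurs in this range, so the set of observed cycle types is {3+3, 6, 2+2+2, 1+1+1+1+1+1}. The candidates containing elements of all these cycle types are C_6 (6T1) of order 6, D_6 (6T3) of order 12, C_3 x S_3 (6T5) of order 18, A_4 x C_2 (6T6) of order 24, S_3 x S_3 (6T9) of order 36, S_4 x C_2 (6T11) of order 48, (S_3 x S_3) : C_2 (6T13) of order 72, PGL(2,5) (6T14) of order 120, S_6 (6T16) of order 720; the others are excluded. The observed types are precisely the cycle types that occur in C_6 (6T1). Each of the other remaining candidates has further cycle types, and by the Chebotarev density theorem the matching factorization patterns would occur for a proportion of primes equal to their share of the group: D_6 (6T3) additionally contains elements of type 2+2+1+1 (3 of its 12 elements, about 25% of primes); C_3 x S_3 (6T5) additionally contains elements of type 3+1+1+1 (4 of its 18 elements, about 22% of primes); A_4 x C_2 (6T6) additionally contains elements of type 2+2+1+1, 2+1+1+1+1 (6 of its 24 elements, about 25% of primes); S_3 x S_3 (6T9) additionally contains elements of type 3+1+1+1, 2+2+1+1 (13 of its 36 elements, about 36% of primes); S_4 x C_2 (6T11) additionally contains elements of type 4+2, 4+1+1, 2+2+1+1, 2+1+1+1+1 (24 of its 48 elements, about 50% of primes); (S_3 x S_3) : C_2 (6T13) additionally contains elements of type 4+2, 3+2+1, 3+1+1+1, 2+2+1+1, 2+1+1+1+1 (49 of its 72 elements, about 68% of primes); PGL(2,5) (6T14) additionally contains elements of type 5+1, 4+1+1, 2+2+1+1 (69 of its 120 elements, about 58% of primes); S_6 (6T16) additionally contains elements of type 5+1, 4+2, 4+1+1, 3+2+1, 3+1+1+1, 2+2+1+1, 2+1+1+1+1 (544 of its 720 elements, about 76% of primes). None of the 37 primes tested shows any such pattern (for each of these groups the chance of that is below 10^-4), which rules them out. Hence G = C_6 (6T1), of order 6.

C_6, the cyclic group of order 6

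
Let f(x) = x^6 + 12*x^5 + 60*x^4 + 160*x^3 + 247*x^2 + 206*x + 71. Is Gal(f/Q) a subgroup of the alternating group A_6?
The polynomial is irreducible of degree 6 over Q. Its discriminant is -904619968, which is not a perfect square. A Galois group lies in the alternating group exactly when the discriminant is a square in Q, so the Galois group (C_6) is not contained in A_6.

No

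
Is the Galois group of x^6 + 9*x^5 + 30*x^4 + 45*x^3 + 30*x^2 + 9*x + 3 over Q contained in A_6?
The polynomial is irreducible of degree 6 over Q. Its discriminant is -34992, which is not a perfect square. A Galois group lies in the alternating group exactly when the discriminant is a square in Q, so the Galois group (S_3) is not contained in A_6.

No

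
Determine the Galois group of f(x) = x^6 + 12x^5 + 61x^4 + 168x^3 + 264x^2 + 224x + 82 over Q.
S_4 x C_2 (also written S4xC2)

The polynomial f is an irreducible sextic over Q, so G = Gal(f/Q) is one of the 16 transitive subgroups 6T1, ..., 6T16 of S_6. The discriminant of f is -1722368, which is not a perfect square, so G is not contained in A_6. The transitive groups of degree 6 not contained in A_6 are: C_6 (6T1, order 6), S_3 (6T2, order 6), D_6 (6T3, order 12), C_3 x S_3 (6T5, order 18), A_4 x C_2 (6T6, order 24), S_4 (6T8, order 24), S_3 x S_3 (6T9, order 36), S_4 x C_2 (6T11, order 48), (S_3 x S_3) : C_2 (6T13, order 72), PGL(2,5) (6T14, order 120), S_6 (6T16, order 720). By Dedekind's theorem, for a prime p not dividing disc(f) the degrees of the irreducible factors of f mod p form the cycle type of an element of G. Factoring f modulo the 29 such primes p <= 127 (skipping 2, 29, which divide the discriminant), each new pattern first appears at: mod 3: f = (x^3 + x^2 + 2x + 1)(x^3 + 2x^2 + 1), pattern 3+3; mod 5: f = (x^6 + 2x^5 + x^4 + 3x^3 + 4x^2 + 4x + 2), pattern 6; mod 7: f = (x + 5)(x + 6)(x^4 + x^3 + 6x^2 + 2x + 6), pattern 4+1+1; mod 17: f = (x + 7)(x + 14)(x^2 + 2x + 15)(x^2 + 6x + 6), pattern 2+2+1+1; mod 23: f = (x^2 + 4x + 8)(x^2 + 14x + 15)(x^2 + 17x + 21), pattern 2+2+2; mod 67: f = (x^2 + 4x + 18)(x^4 + 8x^3 + 11x^2 + 47x + 12), pattern 4+2; mod 127: f = (x + 42)(x + 62)(x + 69)(x + 89)(x^2 + 4x + 125), pattern 2+1+1+1+1. No other pattern occurs in this range, so the set of observed cycle types is {3+3, 6, 4+1+1, 2+2+1+1, 2+2+2, 4+2, 2+1+1+1+1}. The candidates containing elements of all these cycle types are S_4 x C_2 (6T11) of order 48, S_6 (6T16) of order 720; the others are excluded. The observed types are precisely the cycle types that occur in S_4 x C_2 (6T11) (apart from the identity). Each of the other remaining candidates has further cycle types, and by the Chebotarev density theorem the matching factorization patterns would occur for a proportion of primes equal to their share of the group: S_6 (6T16) additionally contains elements of type 5+1, 3+2+1, 3+1+1+1 (304 of its 720 elements, about 42% of primes). None of the 29 primes tested shows any such pattern (for each of these groups the chance of that is below 10^-4), which rules them out. Hence G = S_4 x C_2 (6T11), of order 48.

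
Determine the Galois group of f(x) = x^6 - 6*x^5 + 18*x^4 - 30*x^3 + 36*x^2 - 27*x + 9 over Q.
The polynomial f is an irreducible sextic over Q, so G = Gal(f/Q) is one of the 16 transitive subgroups 6T1, ..., 6T16 of S_6. The discriminant of f is -129140163, which is not a perfect square, so G is not contained in A_6. The transitive groups of degree 6 not contained in A_6 are: C_6 (6T1, order 6), S_3 (6T2, order 6), D_6 (6T3, order 12), C_3 x S_3 (6T5, order 18), A_4 x C_2 (6T6, order 24), S_4 (6T8, order 24), S_3 x S_3 (6T9, order 36), S_4 x C_2 (6T11, order 48), (S_3 x S_3) : C_2 (6T13, order 72), PGL(2,5) (6T14, order 120), S_6 (6T16, order 720). By Dedekind's theorem, for a prime p not dividing disc(f) the degrees of the irreducible factors of f mod p form the cycle type of an element of G. Factoring f modulo the 37 such primes p <= 163 (skipping 3, which divides the discriminant), each new pattern first appears at: mod 2: f = (x^6 + x + 1), pattern 6; mod 7: f = (x^3 + 4x^2 + 4x + 6)(x^3 + 4x^2 + 5x + 5), pattern 3+3; mod 17: f = (x^2 + 5x + 9)(x^2 + 11x + 4)(x^2 + 12x + 13), pattern 2+2+2; mod 19: f = (x + 4)(x + 7)(x + 12)(x + 14)(x + 16)(x + 17), pattern 1+1+1+1+1+1. No other pattern occurs in this range, so the set of observed cycle types is {6, 3+3, 2+2+2, 1+1+1+1+1+1}. The candidates containing elements of all these cycle types are C_6 (6T1) of order 6, D_6 (6T3) of order 12, C_3 x S_3 (6T5) of order 18, A_4 x C_2 (6T6) of order 24, S_3 x S_3 (6T9) of order 36, S_4 x C_2 (6T11) of order 48, (S_3 x S_3) : C_2 (6T13) of order 72, PGL(2,5) (6T14) of order 120, S_6 (6T16) of order 720; the others are excluded. The observed types are precisely the cycle types that occur in C_6 (6T1). Each of the other remaining candidates has further cycle types, and by the Chebotarev density theorem the matching factorization patterns would occur for a proportion of primes equal to their share of the group: D_6 (6T3) additionally contains elements of type 2+2+1+1 (3 of its 12 elements, about 25% of primes); C_3 x S_3 (6T5) additionally contains elements of type 3+1+1+1 (4 of its 18 elements, about 22% of primes); A_4 x C_2 (6T6) additionally contains elements of type 2+2+1+1, 2+1+1+1+1 (6 of its 24 elements, about 25% of primes); S_3 x S_3 (6T9) additionally contains elements of type 3+1+1+1, 2+2+1+1 (13 of its 36 elements, about 36% of primes); S_4 x C_2 (6T11) additionally contains elements of type 4+2, 4+1+1, 2+2+1+1, 2+1+1+1+1 (24 of its 48 elements, about 50% of primes); (S_3 x S_3) : C_2 (6T13) additionally contains elements of type 4+2, 3+2+1, 3+1+1+1, 2+2+1+1, 2+1+1+1+1 (49 of its 72 elements, about 68% of primes); PGL(2,5) (6T14) additionally contains elements of type 5+1, 4+1+1, 2+2+1+1 (69 of its 120 elements, about 58% of primes); S_6 (6T16) additionally contains elements of type 5+1, 4+2, 4+1+1, 3+2+1, 3+1+1+1, 2+2+1+1, 2+1+1+1+1 (544 of its 720 elements, about 76% of primes). None of the 37 primes tested shows any such pattern (for each of these groups the chance of that is below 10^-4), which rules them out. Hence G = C_6 (6T1), of order 6.

C_6 (order 6)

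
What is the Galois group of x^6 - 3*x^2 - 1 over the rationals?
A_4 (order 12)

The polynomial f is an irreducible sextic over Q, so G = Gal(f/Q) is one of the 16 transitive subgroups 6T1, ..., 6T16 of S_6. The discriminant of f is 419904 = 648^2, a perfect square, so G is contained in A_6. The transitive groups of degree 6 contained in A_6 are: A_4 (6T4, order 12), S_4 (6T7, order 24), (C_3 x C_3) : C_4 (6T10, order 36), PSL(2,5) (6T12, order 60), A_6 (6T15, order 360). By Dedekind's theorem, for a prime p not dividing disc(f) the degrees of the irreducible factors of f mod p form the cycle type of an element of G. Factoring f modulo the 33 such primes p <= 149 (skipping 2, 3, which divide the discriminant), each new pattern first appears at: mod 5: f = (x^3 + x^2 + 3x + 1)(x^3 + 4x^2 + 3x + 4), pattern 3+3; mod 17: f = (x + 2)(x + 15)(x^2 + 7)(x^2 + 14), pattern 2+2+1+1; mod 71: f = (x + 4)(x + 5)(x + 32)(x + 39)(x + 66)(x + 67), pattern 1+1+1+1+1+1. No other pattern occurs in this range, so the set of observed cycle types is {3+3, 2+2+1+1, 1+1+1+1+1+1}. The candidates containing elements of all these cycle types are A_4 (6T4) of order 12, S_4 (6T7) of order 24, (C_3 x C_3) : C_4 (6T10) of order 36, PSL(2,5) (6T12) of order 60, A_6 (6T15) of order 360; the others are excluded. The observed types are precisely the cycle types that occur in A_4 (6T4). Each of the other remaining candidates has further cycle types, and by the Chebotarev density theorem the matching factorization patterns would occur for a proportion of primes equal to their share of the group: S_4 (6T7) additionally contains elements of type 4+2 (6 of its 24 elements, about 25% of primes); (C_3 x C_3) : C_4 (6T10) additionally contains elements of type 4+2, 3+1+1+1 (22 of its 36 elements, about 61% of primes); PSL(2,5) (6T12) additionally contains elements of type 5+1 (24 of its 60 elements, about 40% of primes); A_6 (6T15) additionally contains elements of type 5+1, 4+2, 3+1+1+1 (274 of its 360 elements, about 76% of primes). None of the 33 primes tested shows any such pattern (for each of these groups the chance of that is below 10^-4), which rules them out. Hence G = A_4 (6T4), of order 12.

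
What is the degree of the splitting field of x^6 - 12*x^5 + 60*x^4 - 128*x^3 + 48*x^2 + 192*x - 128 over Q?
12

The degree of the splitting field over Q equals the order of the Galois group, so first determine the group. The polynomial f is an irreducible sextic over Q, so G = Gal(f/Q) is one of the 16 transitive subgroups 6T1, ..., 6T16 of S_6. The discriminant of f is 1352605460594688, which is not a perfect square, so G is not contained in A_6. The transitive groups of degree 6 not contained in A_6 are: C_6 (6T1, order 6), S_3 (6T2, order 6), D_6 (6T3, order 12), C_3 x S_3 (6T5, order 18), A_4 x C_2 (6T6, order 24), S_4 (6T8, order 24), S_3 x S_3 (6T9, order 36), S_4 x C_2 (6T11, order 48), (S_3 x S_3) : C_2 (6T13, order 72), PGL(2,5) (6T14, order 120), S_6 (6T16, order 720). By Dedekind's theorem, for a prime p not dividing disc(f) the degrees of the irreducible factors of f mod p form the cycle type of an element of G. Factoring f modulo the 79 such primes p <= 419 (skipping 2, 3, which divide the discriminant), each new pattern first appears at: mod 5: f = (x^6 + 3x^5 + 2x^3 + 3x^2 + 2x + 2), pattern 6; mod 7: f = (x^2 + x + 3)(x^2 + 2x + 3)(x^2 + 6x + 6), pattern 2+2+2; mod 11: f = (x + 2)(x + 10)(x^2 + 3x + 6)(x^2 + 6x + 7), pattern 2+2+1+1; mod 13: f = (x^3 + 7x^2 + 12x + 1)(x^3 + 7x^2 + 12x + 2), pattern 3+3; mod 97: f = (x + 34)(x + 45)(x + 52)(x + 60)(x + 91)(x + 94), pattern 1+1+1+1+1+1. No other pattern occurs in this range, so the set of observed cycle types is {6, 2+2+2, 2+2+1+1, 3+3, 1+1+1+1+1+1}. The candidates containing elements of all these cycle types are D_6 (6T3) of order 12, A_4 x C_2 (6T6) of order 24, S_3 x S_3 (6T9) of order 36, S_4 x C_2 (6T11) of order 48, (S_3 x S_3) : C_2 (6T13) of order 72, PGL(2,5) (6T14) of order 120, S_6 (6T16) of order 720; the others are excluded. The observed types are precisely the cycle types that occur in D_6 (6T3). Each of the other remaining candidates has further cycle types, and by the Chebotarev density theorem the matching factorization patterns would occur for a proportion of primes equal to their share of the group: A_4 x C_2 (6T6) additionally contains elements of type 2+1+1+1+1 (3 of its 24 elements, about 12% of primes); S_3 x S_3 (6T9) additionally contains elements of type 3+1+1+1 (4 of its 36 elements, about 11% of primes); S_4 x C_2 (6T11) additionally contains elements of type 4+2, 4+1+1, 2+1+1+1+1 (15 of its 48 elements, about 31% of primes); (S_3 x S_3) : C_2 (6T13) additionally contains elements of type 4+2, 3+2+1, 3+1+1+1, 2+1+1+1+1 (40 of its 72 elements, about 56% of primes); PGL(2,5) (6T14) additionally contains elements of type 5+1, 4+1+1 (54 of its 120 elements, about 45% of primes); S_6 (6T16) additionally contains elements of type 5+1, 4+2, 4+1+1, 3+2+1, 3+1+1+1, 2+1+1+1+1 (499 of its 720 elements, about 69% of primes). None of the 79 primes tested shows any such pattern (for each of these groups the chance of that is below 10^-4), which rules them out. Hence G = D_6 (6T3), of order 12. The Galois group D_6 (6T3) has order 12, so the splitting field has degree 12 over Q.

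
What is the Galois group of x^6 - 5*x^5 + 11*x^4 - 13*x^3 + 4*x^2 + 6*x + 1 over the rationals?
The polynomial f is an irreducible sextic over Q, so G = Gal(f/Q) is one of the 16 transitive subgroups 6T1, ..., 6T16 of S_6. The discriminant of f is 525625 = 725^2, a perfect square, so G is contained in A_6. The transitive groups of degree 6 contained in A_6 are: A_4 (6T4, order 12), S_4 (6T7, order 24), (C_3 x C_3) : C_4 (6T10, order 36), PSL(2,5) (6T12, order 60), A_6 (6T15, order 360). By Dedekind's theorem, for a prime p not dividing disc(f) the degrees of the irreducible factors of f mod p form the cycle type of an element of G. Factoring f modulo the 19 such primes p <= 73 (skipping 5, 29, which divide the discriminant), each new pattern first appears at: mod 2: f = (x^2 + x + 1)(x^4 + x + 1), pattern 4+2; mod 11: f = (x^3 + x^2 + 3x + 1)(x^3 + 5x^2 + 3x + 1), pattern 3+3; mod 19: f = (x + 10)(x + 11)(x^2 + 2x + 2)(x^2 + 10x + 7), pattern 2+2+1+1; mod 61: f = (x + 27)(x + 34)(x + 41)(x^3 + 15x^2 + 3x + 1), pattern 3+1+1+1. No other pattern occurs in this range, so the set of observed cycle types is {4+2, 3+3, 2+2+1+1, 3+1+1+1}. The candidates containing elements of all these cycle types are (C_3 x C_3) : C_4 (6T10) of order 36, A_6 (6T15) of order 360; the others are excluded. The observed types are precisely the cycle types that occur in (C_3 x C_3) : C_4 (6T10) (apart from the identity). Each of the other remaining candidates has further cycle types, and by the Chebotarev density theorem the matching factorization patterns would occur for a proportion of primes equal to their share of the group: A_6 (6T15) additionally contains elements of type 5+1 (144 of its 360 elements, about 40% of primes). None of the 19 primes tested shows any such pattern (for each of these groups the chance of that is below 10^-4), which rules them out. Hence G = (C_3 x C_3) : C_4 (6T10), of order 36.

(C_3 x C_3) : C_4, the transitive group 6T10 of order 36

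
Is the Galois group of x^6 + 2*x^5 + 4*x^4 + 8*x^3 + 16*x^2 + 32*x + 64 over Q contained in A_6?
The polynomial is irreducible of degree 6 over Q. Its discriminant is -18046378835968, which is not a perfect square. A Galois group lies in the alternating group exactly when the discriminant is a square in Q, so the Galois group (C_6) is not contained in A_6.

No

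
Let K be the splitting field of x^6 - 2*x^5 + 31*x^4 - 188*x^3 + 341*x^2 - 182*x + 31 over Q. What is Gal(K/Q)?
The polynomial f is an irreducible sextic over Q, so G = Gal(f/Q) is one of the 16 transitive subgroups 6T1, ..., 6T16 of S_6. The discriminant of f is -8084222443520000, which is not a perfect square, so G is not contained in A_6. The transitive groups of degree 6 not contained in A_6 are: C_6 (6T1, order 6), S_3 (6T2, order 6), D_6 (6T3, order 12), C_3 x S_3 (6T5, order 18), A_4 x C_2 (6T6, order 24), S_4 (6T8, order 24), S_3 x S_3 (6T9, order 36), S_4 x C_2 (6T11, order 48), (S_3 x S_3) : C_2 (6T13, order 72), PGL(2,5) (6T14, order 120), S_6 (6T16, order 720). By Dedekind's theorem, for a prime p not dividing disc(f) the degrees of the irreducible factors of f mod p form the cycle type of an element of G. Factoring f modulo the 22 such primes p <= 89 (skipping 2, 5, which divide the discriminant), each new pattern first appears at: mod 3: f = (x^3 + 2x + 1)(x^3 + x^2 + 2x + 1), pattern 3+3; mod 7: f = (x^2 + 2x + 3)(x^2 + 4x + 6)(x^2 + 6x + 6), pattern 2+2+2; mod 13: f = (x + 2)(x + 8)(x^4 + x^3 + 5x^2 + 6x + 6), pattern 4+1+1; mod 43: f = (x + 6)(x + 9)(x^2 + x + 4)(x^2 + 25x + 31), pattern 2+2+1+1. No other pattern occurs in this range, so the set of observed cycle types is {3+3, 2+2+2, 4+1+1, 2+2+1+1}. The candidates containing elements of all these cycle types are S_4 (6T8) of order 24, S_4 x C_2 (6T11) of order 48, PGL(2,5) (6T14) of order 120, S_6 (6T16) of order 720; the others are excluded. The observed types are precisely the cycle types that occur in S_4 (6T8) (apart from the identity). Each of the other remaining candidates has further cycle types, and by the Chebotarev density theorem the matching factorization patterns would occur for a proportion of primes equal to their share of the group: S_4 x C_2 (6T11) additionally contains elements of type 6, 4+2, 2+1+1+1+1 (17 of its 48 elements, about 35% of primes); PGL(2,5) (6T14) additionally contains elements of type 6, 5+1 (44 of its 120 elements, about 37% of primes); S_6 (6T16) additionally contains elements of type 6, 5+1, 4+2, 3+2+1, 3+1+1+1, 2+1+1+1+1 (529 of its 720 elements, about 73% of primes). None of the 22 primes tested shows any such pattern (for each of these groups the chance of that is below 10^-4), which rules them out. Hence G = S_4 (6T8), of order 24.

6T8: S_4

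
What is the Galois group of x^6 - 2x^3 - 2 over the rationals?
The polynomial f is an irreducible sextic over Q, so G = Gal(f/Q) is one of the 16 transitive subgroups 6T1, ..., 6T16 of S_6. The discriminant of f is 5038848, which is not a perfect square, so G is not contained in A_6. The transitive groups of degree 6 not contained in A_6 are: C_6 (6T1, order 6), S_3 (6T2, order 6), D_6 (6T3, order 12), C_3 x S_3 (6T5, order 18), A_4 x C_2 (6T6, order 24), S_4 (6T8, order 24), S_3 x S_3 (6T9, order 36), S_4 x C_2 (6T11, order 48), (S_3 x S_3) : C_2 (6T13, order 72), PGL(2,5) (6T14, order 120), S_6 (6T16, order 720). By Dedekind's theorem, for a prime p not dividing disc(f) the degrees of the irreducible factors of f mod p form the cycle type of an element of G. Factoring f modulo the 23 such primes p <= 97 (skipping 2, 3, which divide the discriminant), each new pattern first appears at: mod 5: f = (x^6 + 3x^3 + 3), pattern 6; mod 11: f = (x + 3)(x + 5)(x^2 + 6x + 3)(x^2 + 8x + 9), pattern 2+2+1+1; mod 13: f = (x + 2)(x + 5)(x + 6)(x^3 + 3), pattern 3+1+1+1; mod 31: f = (x^2 + 8x + 24)(x^2 + 9x + 11)(x^2 + 14x + 27), pattern 2+2+2; mod 97: f = (x^3 + 9)(x^3 + 86), pattern 3+3. No other pattern occurs in this range, so the set of observed cycle types is {6, 2+2+1+1, 3+1+1+1, 2+2+2, 3+3}. The candidates containing elements of all these cycle types are S_3 x S_3 (6T9) of order 36, (S_3 x S_3) : C_2 (6T13) of order 72, S_6 (6T16) of order 720; the others are excluded. The observed types are precisely the cycle types that occur in S_3 x S_3 (6T9) (apart from the identity). Each of the other remaining candidates has further cycle types, and by the Chebotarev density theorem the matching factorization patterns would occur for a proportion of primes equal to their share of the group: (S_3 x S_3) : C_2 (6T13) additionally contains elements of type 4+2, 3+2+1, 2+1+1+1+1 (36 of its 72 elements, about 50% of primes); S_6 (6T16) additionally contains elements of type 5+1, 4+2, 4+1+1, 3+2+1, 2+1+1+1+1 (459 of its 720 elements, about 64% of primes). None of the 23 primes tested shows any such pattern (for each of these groups the chance of that is below 10^-4), which rules them out. Hence G = S_3 x S_3 (6T9), of order 36.

S_3 x S_3, the direct product S_3 x S_3 in its degree-6 action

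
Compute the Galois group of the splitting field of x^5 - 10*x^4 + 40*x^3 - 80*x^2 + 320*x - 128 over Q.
The polynomial f is an irreducible quintic over Q, so G = Gal(f/Q) is a transitive subgroup of S_5: one of C_5 (5T1, order 5), D_5 (5T2, order 10), F_20 (5T3, order 20), A_5 (5T4, order 60) or S_5 (5T5, order 120). The discriminant of f is 271790899200000, which is not a perfect square, so G is not contained in A_5. The transitive groups of degree 5 not contained in A_5 are: F_20 (5T3, order 20), S_5 (5T5, order 120). By Dedekind's theorem, for a prime p not dividing disc(f) the degrees of the irreducible factors of f mod p form the cycle type of an element of G. Factoring f modulo the 18 such primes p <= 73 (skipping 2, 3, 5, which divide the discriminant), each new pattern first appears at: mod 7: f = (x + 3)(x^4 + x^3 + 2x^2 + 5x + 4), pattern 4+1; mod 11: f = (x + 10)(x^2 + 3)(x^2 + 2x + 6), pattern 2+2+1; mod 19: f = (x^5 + 9x^4 + 2x^3 + 15x^2 + 16x + 5), pattern 5. No other pattern occurs in this range, so the set of observed cycle types is {4+1, 2+2+1, 5}. The candidates containing elements of all these cycle types are F_20 (5T3) of order 20, S_5 (5T5) of order 120; the others are excluded. The observed types are precisely the cycle types that occur in F_20 (5T3) (apart from the identity). Each of the other remaining candidates has further cycle types, and by the Chebotarev density theorem the matching factorization patterns would occur for a proportion of primes equal to their share of the group: S_5 (5T5) additionally contains elements of type 3+2, 3+1+1, 2+1+1+1 (50 of its 120 elements, about 42% of primes). None of the 18 primes tested shows any such pattern (for each of these groups the chance of that is below 10^-4), which rules them out. Hence G = F_20 (5T3), of order 20.

F_20 (order 20)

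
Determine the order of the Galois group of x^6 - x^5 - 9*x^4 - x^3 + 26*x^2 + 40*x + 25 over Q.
The degree of the splitting field over Q equals the order of the Galois group, so first determine the group. The polynomial f is an irreducible sextic over Q, so G = Gal(f/Q) is one of the 16 transitive subgroups 6T1, ..., 6T16 of S_6. The discriminant of f is 1064390625 = 32625^2, a perfect square, so G is contained in A_6. The transitive groups of degree 6 contained in A_6 are: A_4 (6T4, order 12), S_4 (6T7, order 24), (C_3 x C_3) : C_4 (6T10, order 36), PSL(2,5) (6T12, order 60), A_6 (6T15, order 360). By Dedekind's theorem, for a prime p not dividing disc(f) the degrees of the irreducible factors of f mod p form the cycle type of an element of G. Factoring f modulo the 19 such primes p <= 79 (skipping 3, 5, 29, which divide the discriminant), each new pattern first appears at: mod 2: f = (x^2 + x + 1)(x^4 + x + 1), pattern 4+2; mod 11: f = (x^3 + 5x + 3)(x^3 + 10x^2 + 8x + 1), pattern 3+3; mod 19: f = (x + 7)(x + 11)(x^2 + 6x + 6)(x^2 + 13x + 1), pattern 2+2+1+1; mod 61: f = (x + 5)(x + 52)(x + 56)(x^3 + 8x^2 + 27x + 34), pattern 3+1+1+1. No other pattern occurs in this range, so the set of observed cycle types is {4+2, 3+3, 2+2+1+1, 3+1+1+1}. The candidates containing elements of all these cycle types are (C_3 x C_3) : C_4 (6T10) of order 36, A_6 (6T15) of order 360; the others are excluded. The observed types are precisely the cycle types that occur in (C_3 x C_3) : C_4 (6T10) (apart from the identity). Each of the other remaining candidates has further cycle types, and by the Chebotarev density theorem the matching factorization patterns would occur for a proportion of primes equal to their share of the group: A_6 (6T15) additionally contains elements of type 5+1 (144 of its 360 elements, about 40% of primes). None of the 19 primes tested shows any such pattern (for each of these groups the chance of that is below 10^-4), which rules them out. Hence G = (C_3 x C_3) : C_4 (6T10), of order 36. The Galois group (C_3 x C_3) : C_4 (6T10) has order 36, so the splitting field has degree 36 over Q.

36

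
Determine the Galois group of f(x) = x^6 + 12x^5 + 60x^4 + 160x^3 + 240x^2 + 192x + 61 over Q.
The polynomial f is an irreducible sextic over Q, so G = Gal(f/Q) is one of the 16 transitive subgroups 6T1, ..., 6T16 of S_6. The discriminant of f is 11337408, which is not a perfect square, so G is not contained in A_6. The transitive groups of degree 6 not contained in A_6 are: C_6 (6T1, order 6), S_3 (6T2, order 6), D_6 (6T3, order 12), C_3 x S_3 (6T5, order 18), A_4 x C_2 (6T6, order 24), S_4 (6T8, order 24), S_3 x S_3 (6T9, order 36), S_4 x C_2 (6T11, order 48), (S_3 x S_3) : C_2 (6T13, order 72), PGL(2,5) (6T14, order 120), S_6 (6T16, order 720). By Dedekind's theorem, for a prime p not dividing disc(f) the degrees of the irreducible factors of f mod p form the cycle type of an element of G. Factoring f modulo the 79 such primes p <= 419 (skipping 2, 3, which divide the discriminant), each new pattern first appears at: mod 5: f = (x^2 + x + 1)(x^2 + 2x + 3)(x^2 + 4x + 2), pattern 2+2+2; mod 7: f = (x^6 + 5x^5 + 4x^4 + 6x^3 + 2x^2 + 3x + 5), pattern 6; mod 11: f = (x + 5)(x + 10)(x^2 + x + 7)(x^2 + 7x + 8), pattern 2+2+1+1; mod 13: f = (x^3 + 6x^2 + 12x + 4)(x^3 + 6x^2 + 12x + 12), pattern 3+3; mod 61: f = (x)(x + 4)(x + 28)(x + 30)(x + 35)(x + 37), pattern 1+1+1+1+1+1. No other pattern occurs in this range, so the set of observed cycle types is {2+2+2, 6, 2+2+1+1, 3+3, 1+1+1+1+1+1}. The candidates containing elements of all these cycle types are D_6 (6T3) of order 12, A_4 x C_2 (6T6) of order 24, S_3 x S_3 (6T9) of order 36, S_4 x C_2 (6T11) of order 48, (S_3 x S_3) : C_2 (6T13) of order 72, PGL(2,5) (6T14) of order 120, S_6 (6T16) of order 720; the others are excluded. The observed types are precisely the cycle types that occur in D_6 (6T3). Each of the other remaining candidates has further cycle types, and by the Chebotarev density theorem the matching factorization patterns would occur for a proportion of primes equal to their share of the group: A_4 x C_2 (6T6) additionally contains elements of type 2+1+1+1+1 (3 of its 24 elements, about 12% of primes); S_3 x S_3 (6T9) additionally contains elements of type 3+1+1+1 (4 of its 36 elements, about 11% of primes); S_4 x C_2 (6T11) additionally contains elements of type 4+2, 4+1+1, 2+1+1+1+1 (15 of its 48 elements, about 31% of primes); (S_3 x S_3) : C_2 (6T13) additionally contains elements of type 4+2, 3+2+1, 3+1+1+1, 2+1+1+1+1 (40 of its 72 elements, about 56% of primes); PGL(2,5) (6T14) additionally contains elements of type 5+1, 4+1+1 (54 of its 120 elements, about 45% of primes); S_6 (6T16) additionally contains elements of type 5+1, 4+2, 4+1+1, 3+2+1, 3+1+1+1, 2+1+1+1+1 (499 of its 720 elements, about 69% of primes). None of the 79 primes tested shows any such pattern (for each of these groups the chance of that is below 10^-4), which rules them out. Hence G = D_6 (6T3), of order 12.

D_6 (also written D6)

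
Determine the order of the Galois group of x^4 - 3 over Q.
The degree of the splitting field over Q equals the order of the Galois group, so first determine the group. The polynomial is an irreducible quartic over Q and its discriminant is -6912, which is not a perfect square, so the Galois group is not contained in A_4. The resolvent cubic y^3 + 12*y has exactly one rational root, so the Galois group is C_4 or D_4. The quartic remains irreducible over Q(sqrt(disc)), so the group is D_4. The Galois group D_4 (4T3) has order 8, so the splitting field has degree 8 over Q.

8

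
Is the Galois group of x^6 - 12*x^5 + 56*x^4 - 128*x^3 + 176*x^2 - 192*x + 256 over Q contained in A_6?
No

The polynomial is irreducible of degree 6 over Q. Its discriminant is -5497558138880000, which is not a perfect square. A Galois group lies in the alternating group exactly when the discriminant is a square in Q, so the Galois group (S_4) is not contained in A_6.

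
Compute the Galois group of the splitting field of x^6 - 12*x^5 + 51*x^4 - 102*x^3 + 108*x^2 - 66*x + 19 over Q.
A_4 x C_2 (order 24)

The polynomial f is an irreducible sextic over Q, so G = Gal(f/Q) is one of the 16 transitive subgroups 6T1, ..., 6T16 of S_6. The discriminant of f is -151585344, which is not a perfect square, so G is not contained in A_6. The transitive groups of degree 6 not contained in A_6 are: C_6 (6T1, order 6), S_3 (6T2, order 6), D_6 (6T3, order 12), C_3 x S_3 (6T5, order 18), A_4 x C_2 (6T6, order 24), S_4 (6T8, order 24), S_3 x S_3 (6T9, order 36), S_4 x C_2 (6T11, order 48), (S_3 x S_3) : C_2 (6T13, order 72), PGL(2,5) (6T14, order 120), S_6 (6T16, order 720). By Dedekind's theorem, for a prime p not dividing disc(f) the degrees of the irreducible factors of f mod p form the cycle type of an element of G. Factoring f modulo the 33 such primes p <= 151 (skipping 2, 3, 19, which divide the discriminant), each new pattern first appears at: mod 5: f = (x^3 + x + 1)(x^3 + 3x^2 + 4), pattern 3+3; mod 7: f = (x^6 + 2x^5 + 2x^4 + 3x^3 + 3x^2 + 4x + 5), pattern 6; mod 17: f = (x + 10)(x + 14)(x^2 + 5x + 14)(x^2 + 10x + 14), pattern 2+2+1+1; mod 71: f = (x^2 + 7x + 70)(x^2 + 17x + 64)(x^2 + 35x + 23), pattern 2+2+2; mod 107: f = (x + 13)(x + 41)(x + 77)(x + 89)(x^2 + 89x + 73), pattern 2+1+1+1+1. No other pattern occurs in this range, so the set of observed cycle types is {3+3, 6, 2+2+1+1, 2+2+2, 2+1+1+1+1}. The candidates containing elements of all these cycle types are A_4 x C_2 (6T6) of order 24, S_4 x C_2 (6T11) of order 48, (S_3 x S_3) : C_2 (6T13) of order 72, S_6 (6T16) of order 720; the others are excluded. The observed types are precisely the cycle types that occur in A_4 x C_2 (6T6) (apart from the identity). Each of the other remaining candidates has further cycle types, and by the Chebotarev density theorem the matching factorization patterns would occur for a proportion of primes equal to their share of the group: S_4 x C_2 (6T11) additionally contains elements of type 4+2, 4+1+1 (12 of its 48 elements, about 25% of primes); (S_3 x S_3) : C_2 (6T13) additionally contains elements of type 4+2, 3+2+1, 3+1+1+1 (34 of its 72 elements, about 47% of primes); S_6 (6T16) additionally contains elements of type 5+1, 4+2, 4+1+1, 3+2+1, 3+1+1+1 (484 of its 720 elements, about 67% of primes). None of the 33 primes tested shows any such pattern (for each of these groups the chance of that is below 10^-4), which rules them out. Hence G = A_4 x C_2 (6T6), of order 24.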